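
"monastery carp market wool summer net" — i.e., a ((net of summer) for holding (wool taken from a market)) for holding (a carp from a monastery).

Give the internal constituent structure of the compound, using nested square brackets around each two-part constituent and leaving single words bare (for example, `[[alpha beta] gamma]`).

At the top level: head "net" (specifically "market wool summer net"); modifier "monastery carp".
"monastery carp" → head "carp", modifier "monastery".
"market wool summer net" → head "net" (specifically "summer net"), modifier "market wool".
"market wool" → head "wool", modifier "market".
"summer net" → head "net", modifier "summer".
Assembled: [[monastery carp] [[market wool] [summer net]]].

[[monastery carp] [[market wool] [summer net]]]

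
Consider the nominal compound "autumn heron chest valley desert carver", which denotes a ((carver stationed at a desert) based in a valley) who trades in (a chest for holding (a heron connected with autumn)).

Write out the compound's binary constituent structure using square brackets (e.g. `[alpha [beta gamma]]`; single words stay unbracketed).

Overall it is a kind of carver (specifically "valley desert carver"); the modifier is "autumn heron chest".
"autumn heron chest" → head "chest", modifier "autumn heron".
"autumn heron" → head "heron", modifier "autumn".
"valley desert carver" → head "carver" (specifically "desert carver"), modifier "valley".
"desert carver" → head "carver", modifier "desert".
Assembled: [[[autumn heron] chest] [valley [desert carver]]].

[[[autumn heron] chest] [valley [desert carver]]]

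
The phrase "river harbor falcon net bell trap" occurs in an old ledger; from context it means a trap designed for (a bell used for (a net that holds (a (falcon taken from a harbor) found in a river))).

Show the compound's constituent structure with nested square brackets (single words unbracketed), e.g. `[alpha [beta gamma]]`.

Overall it is a kind of trap; the modifier is "river harbor falcon net bell".
Within "river harbor falcon net bell", the head is "bell" and the modifier is "river harbor falcon net".
Within "river harbor falcon net", the head is "net" and the modifier is "river harbor falcon".
Within "river harbor falcon", the head is "falcon" (specifically "harbor falcon") and the modifier is "river".
Within "harbor falcon", the head is "falcon" and the modifier is "harbor".
Putting it together: [[[[river [harbor falcon]] net] bell] trap].

[[[[river [harbor falcon]] net] bell] trap]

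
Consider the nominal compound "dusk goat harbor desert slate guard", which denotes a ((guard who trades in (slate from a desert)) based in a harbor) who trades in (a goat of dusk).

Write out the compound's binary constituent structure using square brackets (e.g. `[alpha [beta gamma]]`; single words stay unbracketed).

[[dusk goat] [harbor [[desert slate] guard]]]

Whole compound: head "guard" (specifically "harbor desert slate guard"), modifier "dusk goat".
Within "dusk goat", the head is "goat" and the modifier is "dusk".
Within "harbor desert slate guard", the head is "guard" (specifically "desert slate guard") and the modifier is "harbor".
Within "desert slate guard", the head is "guard" and the modifier is "desert slate".
Within "desert slate", the head is "slate" and the modifier is "desert".
Putting it together: [[dusk goat] [harbor [[desert slate] guard]]].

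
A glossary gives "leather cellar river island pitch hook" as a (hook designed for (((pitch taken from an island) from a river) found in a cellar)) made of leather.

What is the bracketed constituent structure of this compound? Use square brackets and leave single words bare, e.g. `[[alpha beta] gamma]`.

[leather [[cellar [river [island pitch]]] hook]]

Whole compound: head "hook" (specifically "cellar river island pitch hook"), modifier "leather".
Inside "cellar river island pitch hook": head "hook", modifier "cellar river island pitch".
Inside "cellar river island pitch": head "pitch" (specifically "river island pitch"), modifier "cellar".
Inside "river island pitch": head "pitch" (specifically "island pitch"), modifier "river".
Inside "island pitch": head "pitch", modifier "island".
Assembled: [leather [[cellar [river [island pitch]]] hook]].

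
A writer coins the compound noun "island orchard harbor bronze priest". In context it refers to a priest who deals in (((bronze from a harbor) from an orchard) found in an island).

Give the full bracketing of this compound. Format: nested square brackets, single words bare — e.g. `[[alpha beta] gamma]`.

[[island [orchard [harbor bronze]]] priest]

The outermost head in the paraphrase is "priest", modified by "island orchard harbor bronze".
"island orchard harbor bronze" → head "bronze" (specifically "orchard harbor bronze"), modifier "island".
"orchard harbor bronze" → head "bronze" (specifically "harbor bronze"), modifier "orchard".
"harbor bronze" → head "bronze", modifier "harbor".
So the structure is [[island [orchard [harbor bronze]]] priest].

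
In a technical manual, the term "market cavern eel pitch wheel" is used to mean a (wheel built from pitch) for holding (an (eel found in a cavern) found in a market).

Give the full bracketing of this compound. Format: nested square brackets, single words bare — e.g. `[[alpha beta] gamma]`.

[[market [cavern eel]] [pitch wheel]]

Overall it is a kind of wheel (specifically "pitch wheel"); the modifier is "market cavern eel".
Inside "market cavern eel": head "eel" (specifically "cavern eel"), modifier "market".
Inside "cavern eel": head "eel", modifier "cavern".
Inside "pitch wheel": head "wheel", modifier "pitch".
So the structure is [[market [cavern eel]] [pitch wheel]].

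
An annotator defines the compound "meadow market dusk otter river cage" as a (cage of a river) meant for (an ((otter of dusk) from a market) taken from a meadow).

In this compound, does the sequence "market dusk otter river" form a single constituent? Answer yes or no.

The top-level split is [meadow market dusk otter] [river cage]; the full structure is [[meadow [market [dusk otter]]] [river cage]].
"market dusk otter river" straddles a constituent boundary, so it is not a single unit.

no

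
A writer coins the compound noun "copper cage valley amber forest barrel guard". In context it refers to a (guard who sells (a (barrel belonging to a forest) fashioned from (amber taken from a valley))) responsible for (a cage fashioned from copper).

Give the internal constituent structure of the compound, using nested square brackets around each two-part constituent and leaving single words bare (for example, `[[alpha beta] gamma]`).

At the top level: head "guard" (specifically "valley amber forest barrel guard"); modifier "copper cage".
"copper cage" → head "cage", modifier "copper".
"valley amber forest barrel guard" → head "guard", modifier "valley amber forest barrel".
"valley amber forest barrel" → head "barrel" (specifically "forest barrel"), modifier "valley amber".
"valley amber" → head "amber", modifier "valley".
"forest barrel" → head "barrel", modifier "forest".
Putting it together: [[copper cage] [[[valley amber] [forest barrel]] guard]].

[[copper cage] [[[valley amber] [forest barrel]] guard]]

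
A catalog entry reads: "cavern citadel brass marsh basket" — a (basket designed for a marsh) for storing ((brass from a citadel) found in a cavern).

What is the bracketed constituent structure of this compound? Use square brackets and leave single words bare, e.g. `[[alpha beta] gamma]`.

[[cavern [citadel brass]] [marsh basket]]

The outermost head in the paraphrase is "basket" (specifically "marsh basket"), modified by "cavern citadel brass".
Within "cavern citadel brass", the head is "brass" (specifically "citadel brass") and the modifier is "cavern".
Within "citadel brass", the head is "brass" and the modifier is "citadel".
Within "marsh basket", the head is "basket" and the modifier is "marsh".
Assembled: [[cavern [citadel brass]] [marsh basket]].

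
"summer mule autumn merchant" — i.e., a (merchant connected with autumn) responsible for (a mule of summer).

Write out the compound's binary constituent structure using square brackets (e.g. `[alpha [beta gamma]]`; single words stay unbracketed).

[[summer mule] [autumn merchant]]

Overall it is a kind of merchant (specifically "autumn merchant"); the modifier is "summer mule".
"summer mule" → head "mule", modifier "summer".
"autumn merchant" → head "merchant", modifier "autumn".
Putting it together: [[summer mule] [autumn merchant]].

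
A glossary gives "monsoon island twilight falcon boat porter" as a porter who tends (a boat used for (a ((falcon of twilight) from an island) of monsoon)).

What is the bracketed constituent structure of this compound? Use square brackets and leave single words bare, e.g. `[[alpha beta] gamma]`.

[[[monsoon [island [twilight falcon]]] boat] porter]

The outermost head in the paraphrase is "porter", modified by "monsoon island twilight falcon boat".
Inside "monsoon island twilight falcon boat": head "boat", modifier "monsoon island twilight falcon".
Inside "monsoon island twilight falcon": head "falcon" (specifically "island twilight falcon"), modifier "monsoon".
Inside "island twilight falcon": head "falcon" (specifically "twilight falcon"), modifier "island".
Inside "twilight falcon": head "falcon", modifier "twilight".
Putting it together: [[[monsoon [island [twilight falcon]]] boat] porter].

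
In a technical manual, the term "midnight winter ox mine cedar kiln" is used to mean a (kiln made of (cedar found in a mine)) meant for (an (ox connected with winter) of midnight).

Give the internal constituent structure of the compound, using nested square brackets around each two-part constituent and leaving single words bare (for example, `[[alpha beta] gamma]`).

[[midnight [winter ox]] [[mine cedar] kiln]]

At the top level: head "kiln" (specifically "mine cedar kiln"); modifier "midnight winter ox".
Inside "midnight winter ox": head "ox" (specifically "winter ox"), modifier "midnight".
Inside "winter ox": head "ox", modifier "winter".
Inside "mine cedar kiln": head "kiln", modifier "mine cedar".
Inside "mine cedar": head "cedar", modifier "mine".
Assembled: [[midnight [winter ox]] [[mine cedar] kiln]].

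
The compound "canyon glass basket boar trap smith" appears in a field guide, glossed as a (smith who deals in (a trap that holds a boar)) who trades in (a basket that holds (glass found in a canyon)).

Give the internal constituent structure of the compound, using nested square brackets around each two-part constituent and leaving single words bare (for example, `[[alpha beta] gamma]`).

[[[canyon glass] basket] [[boar trap] smith]]

At the top level: head "smith" (specifically "boar trap smith"); modifier "canyon glass basket".
"canyon glass basket" → head "basket", modifier "canyon glass".
"canyon glass" → head "glass", modifier "canyon".
"boar trap smith" → head "smith", modifier "boar trap".
"boar trap" → head "trap", modifier "boar".
Putting it together: [[[canyon glass] basket] [[boar trap] smith]].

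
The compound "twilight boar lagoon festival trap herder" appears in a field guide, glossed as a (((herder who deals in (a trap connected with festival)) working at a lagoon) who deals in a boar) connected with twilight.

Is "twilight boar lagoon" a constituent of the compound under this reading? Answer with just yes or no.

no

The top-level split is [twilight] [boar lagoon festival trap herder]; the full structure is [twilight [boar [lagoon [[festival trap] herder]]]].
"twilight boar lagoon" straddles a constituent boundary, so it is not a single unit.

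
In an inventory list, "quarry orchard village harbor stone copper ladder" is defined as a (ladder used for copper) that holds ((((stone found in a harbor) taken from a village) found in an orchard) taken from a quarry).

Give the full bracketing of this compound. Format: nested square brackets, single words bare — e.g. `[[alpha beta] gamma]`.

Whole compound: head "ladder" (specifically "copper ladder"), modifier "quarry orchard village harbor stone".
"quarry orchard village harbor stone" → head "stone" (specifically "orchard village harbor stone"), modifier "quarry".
"orchard village harbor stone" → head "stone" (specifically "village harbor stone"), modifier "orchard".
"village harbor stone" → head "stone" (specifically "harbor stone"), modifier "village".
"harbor stone" → head "stone", modifier "harbor".
"copper ladder" → head "ladder", modifier "copper".
Assembled: [[quarry [orchard [village [harbor stone]]]] [copper ladder]].

[[quarry [orchard [village [harbor stone]]]] [copper ladder]]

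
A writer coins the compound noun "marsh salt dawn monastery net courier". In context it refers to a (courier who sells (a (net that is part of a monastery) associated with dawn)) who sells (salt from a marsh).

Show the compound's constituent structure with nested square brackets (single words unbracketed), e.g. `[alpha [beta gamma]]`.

At the top level: head "courier" (specifically "dawn monastery net courier"); modifier "marsh salt".
Inside "marsh salt": head "salt", modifier "marsh".
Inside "dawn monastery net courier": head "courier", modifier "dawn monastery net".
Inside "dawn monastery net": head "net" (specifically "monastery net"), modifier "dawn".
Inside "monastery net": head "net", modifier "monastery".
Assembled: [[marsh salt] [[dawn [monastery net]] courier]].

[[marsh salt] [[dawn [monastery net]] courier]]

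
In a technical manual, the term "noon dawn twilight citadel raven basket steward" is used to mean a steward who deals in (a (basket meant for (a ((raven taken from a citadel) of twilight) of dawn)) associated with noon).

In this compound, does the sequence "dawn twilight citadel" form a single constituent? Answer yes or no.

The top-level split is [noon dawn twilight citadel raven basket] [steward]; the full structure is [[noon [[dawn [twilight [citadel raven]]] basket]] steward].
"dawn twilight citadel" straddles a constituent boundary, so it is not a single unit.

no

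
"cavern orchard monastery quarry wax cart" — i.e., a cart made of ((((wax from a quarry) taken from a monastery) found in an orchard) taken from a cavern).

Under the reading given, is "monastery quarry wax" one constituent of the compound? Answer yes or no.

yes

The paraphrase groups the words so that "monastery quarry wax" is one unit: it corresponds to a single parenthesized sub-phrase.
The full structure is [[cavern [orchard [monastery [quarry wax]]]] cart], in which [monastery quarry wax] is a constituent.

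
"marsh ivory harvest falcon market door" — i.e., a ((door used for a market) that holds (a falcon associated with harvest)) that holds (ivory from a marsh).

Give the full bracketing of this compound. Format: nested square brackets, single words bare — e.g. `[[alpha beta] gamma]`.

Whole compound: head "door" (specifically "harvest falcon market door"), modifier "marsh ivory".
Inside "marsh ivory": head "ivory", modifier "marsh".
Inside "harvest falcon market door": head "door" (specifically "market door"), modifier "harvest falcon".
Inside "harvest falcon": head "falcon", modifier "harvest".
Inside "market door": head "door", modifier "market".
Assembled: [[marsh ivory] [[harvest falcon] [market door]]].

[[marsh ivory] [[harvest falcon] [market door]]]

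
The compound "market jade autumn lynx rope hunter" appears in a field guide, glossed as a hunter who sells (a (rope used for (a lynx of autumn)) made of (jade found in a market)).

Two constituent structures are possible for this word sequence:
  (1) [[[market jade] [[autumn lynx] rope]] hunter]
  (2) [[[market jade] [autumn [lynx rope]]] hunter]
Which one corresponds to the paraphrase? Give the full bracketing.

[[[market jade] [[autumn lynx] rope]] hunter]

The paraphrase's head is the "hunter" part ("hunter"); its modifier is "market jade autumn lynx rope".
That top-level split, carried through the inner groups, gives [[[market jade] [[autumn lynx] rope]] hunter].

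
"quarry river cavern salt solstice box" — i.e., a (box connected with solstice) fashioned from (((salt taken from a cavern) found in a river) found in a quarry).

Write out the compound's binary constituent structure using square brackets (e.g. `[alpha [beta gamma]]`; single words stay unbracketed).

Overall it is a kind of box (specifically "solstice box"); the modifier is "quarry river cavern salt".
Within "quarry river cavern salt", the head is "salt" (specifically "river cavern salt") and the modifier is "quarry".
Within "river cavern salt", the head is "salt" (specifically "cavern salt") and the modifier is "river".
Within "cavern salt", the head is "salt" and the modifier is "cavern".
Within "solstice box", the head is "box" and the modifier is "solstice".
Putting it together: [[quarry [river [cavern salt]]] [solstice box]].

[[quarry [river [cavern salt]]] [solstice box]]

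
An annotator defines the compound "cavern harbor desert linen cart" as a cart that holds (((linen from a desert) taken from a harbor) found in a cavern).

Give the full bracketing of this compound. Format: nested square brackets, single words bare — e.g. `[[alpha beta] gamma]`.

The outermost head in the paraphrase is "cart", modified by "cavern harbor desert linen".
Within "cavern harbor desert linen", the head is "linen" (specifically "harbor desert linen") and the modifier is "cavern".
Within "harbor desert linen", the head is "linen" (specifically "desert linen") and the modifier is "harbor".
Within "desert linen", the head is "linen" and the modifier is "desert".
So the structure is [[cavern [harbor [desert linen]]] cart].

[[cavern [harbor [desert linen]]] cart]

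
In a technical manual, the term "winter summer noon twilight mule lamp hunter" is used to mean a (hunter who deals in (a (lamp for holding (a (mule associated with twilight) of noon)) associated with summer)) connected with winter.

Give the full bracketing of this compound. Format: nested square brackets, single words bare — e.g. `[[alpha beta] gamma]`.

Whole compound: head "hunter" (specifically "summer noon twilight mule lamp hunter"), modifier "winter".
Within "summer noon twilight mule lamp hunter", the head is "hunter" and the modifier is "summer noon twilight mule lamp".
Within "summer noon twilight mule lamp", the head is "lamp" (specifically "noon twilight mule lamp") and the modifier is "summer".
Within "noon twilight mule lamp", the head is "lamp" and the modifier is "noon twilight mule".
Within "noon twilight mule", the head is "mule" (specifically "twilight mule") and the modifier is "noon".
Within "twilight mule", the head is "mule" and the modifier is "twilight".
Assembled: [winter [[summer [[noon [twilight mule]] lamp]] hunter]].

[winter [[summer [[noon [twilight mule]] lamp]] hunter]]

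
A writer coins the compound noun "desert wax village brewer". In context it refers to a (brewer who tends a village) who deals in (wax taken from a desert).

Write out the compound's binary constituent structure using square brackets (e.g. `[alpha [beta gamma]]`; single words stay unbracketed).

At the top level: head "brewer" (specifically "village brewer"); modifier "desert wax".
Within "desert wax", the head is "wax" and the modifier is "desert".
Within "village brewer", the head is "brewer" and the modifier is "village".
Assembled: [[desert wax] [village brewer]].

[[desert wax] [village brewer]]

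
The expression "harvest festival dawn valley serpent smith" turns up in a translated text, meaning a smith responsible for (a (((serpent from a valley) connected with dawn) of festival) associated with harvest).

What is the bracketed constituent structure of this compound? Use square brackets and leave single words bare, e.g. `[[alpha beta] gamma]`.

[[harvest [festival [dawn [valley serpent]]]] smith]

Overall it is a kind of smith; the modifier is "harvest festival dawn valley serpent".
"harvest festival dawn valley serpent" → head "serpent" (specifically "festival dawn valley serpent"), modifier "harvest".
"festival dawn valley serpent" → head "serpent" (specifically "dawn valley serpent"), modifier "festival".
"dawn valley serpent" → head "serpent" (specifically "valley serpent"), modifier "dawn".
"valley serpent" → head "serpent", modifier "valley".
So the structure is [[harvest [festival [dawn [valley serpent]]]] smith].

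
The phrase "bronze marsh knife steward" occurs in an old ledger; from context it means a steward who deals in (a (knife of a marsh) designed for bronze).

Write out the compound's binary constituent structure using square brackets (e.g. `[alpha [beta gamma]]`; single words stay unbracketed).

The outermost head in the paraphrase is "steward", modified by "bronze marsh knife".
Inside "bronze marsh knife": head "knife" (specifically "marsh knife"), modifier "bronze".
Inside "marsh knife": head "knife", modifier "marsh".
Assembled: [[bronze [marsh knife]] steward].

[[bronze [marsh knife]] steward]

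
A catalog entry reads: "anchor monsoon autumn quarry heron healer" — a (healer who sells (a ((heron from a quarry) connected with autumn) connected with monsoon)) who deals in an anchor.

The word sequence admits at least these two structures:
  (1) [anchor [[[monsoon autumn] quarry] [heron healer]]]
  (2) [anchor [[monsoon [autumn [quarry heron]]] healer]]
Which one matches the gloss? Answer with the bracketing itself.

[anchor [[monsoon [autumn [quarry heron]]] healer]]

The paraphrase's head is the "healer" part ("monsoon autumn quarry heron healer"); its modifier is "anchor".
That top-level split, carried through the inner groups, gives [anchor [[monsoon [autumn [quarry heron]]] healer]].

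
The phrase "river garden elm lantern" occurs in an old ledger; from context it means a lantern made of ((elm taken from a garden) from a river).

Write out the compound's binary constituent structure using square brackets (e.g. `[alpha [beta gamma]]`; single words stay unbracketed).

[[river [garden elm]] lantern]

Whole compound: head "lantern", modifier "river garden elm".
Within "river garden elm", the head is "elm" (specifically "garden elm") and the modifier is "river".
Within "garden elm", the head is "elm" and the modifier is "garden".
So the structure is [[river [garden elm]] lantern].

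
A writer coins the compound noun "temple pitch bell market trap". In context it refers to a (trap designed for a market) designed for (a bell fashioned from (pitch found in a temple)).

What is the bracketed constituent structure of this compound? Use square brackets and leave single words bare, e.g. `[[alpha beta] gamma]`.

The outermost head in the paraphrase is "trap" (specifically "market trap"), modified by "temple pitch bell".
Within "temple pitch bell", the head is "bell" and the modifier is "temple pitch".
Within "temple pitch", the head is "pitch" and the modifier is "temple".
Within "market trap", the head is "trap" and the modifier is "market".
Putting it together: [[[temple pitch] bell] [market trap]].

[[[temple pitch] bell] [market trap]]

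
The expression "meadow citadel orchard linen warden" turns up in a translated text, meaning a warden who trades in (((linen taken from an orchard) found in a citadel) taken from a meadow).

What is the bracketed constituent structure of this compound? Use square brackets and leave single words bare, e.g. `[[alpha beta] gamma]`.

[[meadow [citadel [orchard linen]]] warden]

Overall it is a kind of warden; the modifier is "meadow citadel orchard linen".
"meadow citadel orchard linen" → head "linen" (specifically "citadel orchard linen"), modifier "meadow".
"citadel orchard linen" → head "linen" (specifically "orchard linen"), modifier "citadel".
"orchard linen" → head "linen", modifier "orchard".
Putting it together: [[meadow [citadel [orchard linen]]] warden].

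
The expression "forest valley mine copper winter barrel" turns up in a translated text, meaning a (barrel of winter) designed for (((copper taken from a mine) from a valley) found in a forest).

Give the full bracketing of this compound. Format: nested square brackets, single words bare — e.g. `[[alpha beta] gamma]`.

Whole compound: head "barrel" (specifically "winter barrel"), modifier "forest valley mine copper".
Inside "forest valley mine copper": head "copper" (specifically "valley mine copper"), modifier "forest".
Inside "valley mine copper": head "copper" (specifically "mine copper"), modifier "valley".
Inside "mine copper": head "copper", modifier "mine".
Inside "winter barrel": head "barrel", modifier "winter".
Assembled: [[forest [valley [mine copper]]] [winter barrel]].

[[forest [valley [mine copper]]] [winter barrel]]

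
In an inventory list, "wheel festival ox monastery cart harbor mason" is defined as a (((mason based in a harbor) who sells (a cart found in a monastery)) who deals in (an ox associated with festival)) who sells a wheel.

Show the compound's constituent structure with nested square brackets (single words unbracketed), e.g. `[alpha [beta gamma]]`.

The outermost head in the paraphrase is "mason" (specifically "festival ox monastery cart harbor mason"), modified by "wheel".
"festival ox monastery cart harbor mason" → head "mason" (specifically "monastery cart harbor mason"), modifier "festival ox".
"festival ox" → head "ox", modifier "festival".
"monastery cart harbor mason" → head "mason" (specifically "harbor mason"), modifier "monastery cart".
"monastery cart" → head "cart", modifier "monastery".
"harbor mason" → head "mason", modifier "harbor".
Assembled: [wheel [[festival ox] [[monastery cart] [harbor mason]]]].

[wheel [[festival ox] [[monastery cart] [harbor mason]]]]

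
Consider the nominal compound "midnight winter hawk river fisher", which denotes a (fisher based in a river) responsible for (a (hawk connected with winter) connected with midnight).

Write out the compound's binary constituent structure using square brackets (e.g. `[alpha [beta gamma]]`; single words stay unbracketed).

[[midnight [winter hawk]] [river fisher]]

At the top level: head "fisher" (specifically "river fisher"); modifier "midnight winter hawk".
Within "midnight winter hawk", the head is "hawk" (specifically "winter hawk") and the modifier is "midnight".
Within "winter hawk", the head is "hawk" and the modifier is "winter".
Within "river fisher", the head is "fisher" and the modifier is "river".
So the structure is [[midnight [winter hawk]] [river fisher]].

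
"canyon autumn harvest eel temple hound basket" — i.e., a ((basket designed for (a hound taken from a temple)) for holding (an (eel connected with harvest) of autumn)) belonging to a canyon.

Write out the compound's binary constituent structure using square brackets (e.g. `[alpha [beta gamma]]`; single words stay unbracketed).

The outermost head in the paraphrase is "basket" (specifically "autumn harvest eel temple hound basket"), modified by "canyon".
"autumn harvest eel temple hound basket" → head "basket" (specifically "temple hound basket"), modifier "autumn harvest eel".
"autumn harvest eel" → head "eel" (specifically "harvest eel"), modifier "autumn".
"harvest eel" → head "eel", modifier "harvest".
"temple hound basket" → head "basket", modifier "temple hound".
"temple hound" → head "hound", modifier "temple".
Putting it together: [canyon [[autumn [harvest eel]] [[temple hound] basket]]].

[canyon [[autumn [harvest eel]] [[temple hound] basket]]]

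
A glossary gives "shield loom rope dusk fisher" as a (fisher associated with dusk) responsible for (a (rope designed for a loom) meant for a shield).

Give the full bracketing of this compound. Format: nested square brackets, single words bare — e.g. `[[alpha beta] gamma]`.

[[shield [loom rope]] [dusk fisher]]

Whole compound: head "fisher" (specifically "dusk fisher"), modifier "shield loom rope".
"shield loom rope" → head "rope" (specifically "loom rope"), modifier "shield".
"loom rope" → head "rope", modifier "loom".
"dusk fisher" → head "fisher", modifier "dusk".
Putting it together: [[shield [loom rope]] [dusk fisher]].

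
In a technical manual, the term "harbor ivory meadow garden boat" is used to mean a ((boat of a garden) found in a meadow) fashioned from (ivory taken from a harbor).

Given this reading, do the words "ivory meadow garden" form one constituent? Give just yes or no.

The top-level split is [harbor ivory] [meadow garden boat]; the full structure is [[harbor ivory] [meadow [garden boat]]].
"ivory meadow garden" straddles a constituent boundary, so it is not a single unit.

no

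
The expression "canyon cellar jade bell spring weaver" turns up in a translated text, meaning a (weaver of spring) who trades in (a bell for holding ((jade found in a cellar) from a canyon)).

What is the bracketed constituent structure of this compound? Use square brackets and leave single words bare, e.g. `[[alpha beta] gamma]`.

Whole compound: head "weaver" (specifically "spring weaver"), modifier "canyon cellar jade bell".
Inside "canyon cellar jade bell": head "bell", modifier "canyon cellar jade".
Inside "canyon cellar jade": head "jade" (specifically "cellar jade"), modifier "canyon".
Inside "cellar jade": head "jade", modifier "cellar".
Inside "spring weaver": head "weaver", modifier "spring".
Putting it together: [[[canyon [cellar jade]] bell] [spring weaver]].

[[[canyon [cellar jade]] bell] [spring weaver]]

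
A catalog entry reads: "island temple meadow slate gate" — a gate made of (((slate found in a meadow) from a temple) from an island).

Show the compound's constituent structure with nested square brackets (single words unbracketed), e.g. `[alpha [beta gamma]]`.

The outermost head in the paraphrase is "gate", modified by "island temple meadow slate".
"island temple meadow slate" → head "slate" (specifically "temple meadow slate"), modifier "island".
"temple meadow slate" → head "slate" (specifically "meadow slate"), modifier "temple".
"meadow slate" → head "slate", modifier "meadow".
Putting it together: [[island [temple [meadow slate]]] gate].

[[island [temple [meadow slate]]] gate]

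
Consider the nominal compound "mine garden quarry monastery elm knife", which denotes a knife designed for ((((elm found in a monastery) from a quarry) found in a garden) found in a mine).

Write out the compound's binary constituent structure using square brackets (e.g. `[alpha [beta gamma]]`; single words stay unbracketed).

At the top level: head "knife"; modifier "mine garden quarry monastery elm".
Inside "mine garden quarry monastery elm": head "elm" (specifically "garden quarry monastery elm"), modifier "mine".
Inside "garden quarry monastery elm": head "elm" (specifically "quarry monastery elm"), modifier "garden".
Inside "quarry monastery elm": head "elm" (specifically "monastery elm"), modifier "quarry".
Inside "monastery elm": head "elm", modifier "monastery".
Assembled: [[mine [garden [quarry [monastery elm]]]] knife].

[[mine [garden [quarry [monastery elm]]]] knife]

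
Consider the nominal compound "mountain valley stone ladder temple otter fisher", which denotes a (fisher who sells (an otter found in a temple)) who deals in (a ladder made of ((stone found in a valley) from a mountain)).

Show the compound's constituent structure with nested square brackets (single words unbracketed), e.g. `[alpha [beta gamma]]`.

[[[mountain [valley stone]] ladder] [[temple otter] fisher]]

Whole compound: head "fisher" (specifically "temple otter fisher"), modifier "mountain valley stone ladder".
Within "mountain valley stone ladder", the head is "ladder" and the modifier is "mountain valley stone".
Within "mountain valley stone", the head is "stone" (specifically "valley stone") and the modifier is "mountain".
Within "valley stone", the head is "stone" and the modifier is "valley".
Within "temple otter fisher", the head is "fisher" and the modifier is "temple otter".
Within "temple otter", the head is "otter" and the modifier is "temple".
Putting it together: [[[mountain [valley stone]] ladder] [[temple otter] fisher]].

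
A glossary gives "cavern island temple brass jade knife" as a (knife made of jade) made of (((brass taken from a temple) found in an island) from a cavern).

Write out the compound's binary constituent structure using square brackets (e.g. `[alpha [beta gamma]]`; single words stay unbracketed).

At the top level: head "knife" (specifically "jade knife"); modifier "cavern island temple brass".
Inside "cavern island temple brass": head "brass" (specifically "island temple brass"), modifier "cavern".
Inside "island temple brass": head "brass" (specifically "temple brass"), modifier "island".
Inside "temple brass": head "brass", modifier "temple".
Inside "jade knife": head "knife", modifier "jade".
Putting it together: [[cavern [island [temple brass]]] [jade knife]].

[[cavern [island [temple brass]]] [jade knife]]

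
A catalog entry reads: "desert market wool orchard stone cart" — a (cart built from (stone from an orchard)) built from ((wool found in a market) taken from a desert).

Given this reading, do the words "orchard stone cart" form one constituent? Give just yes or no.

yes

The paraphrase groups the words so that "orchard stone cart" is one unit: it corresponds to a single parenthesized sub-phrase.
The full structure is [[desert [market wool]] [[orchard stone] cart]], in which [orchard stone cart] is a constituent.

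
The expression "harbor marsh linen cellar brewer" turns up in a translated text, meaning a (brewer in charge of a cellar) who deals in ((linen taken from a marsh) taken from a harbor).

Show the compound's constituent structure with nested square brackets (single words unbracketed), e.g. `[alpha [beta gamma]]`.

At the top level: head "brewer" (specifically "cellar brewer"); modifier "harbor marsh linen".
"harbor marsh linen" → head "linen" (specifically "marsh linen"), modifier "harbor".
"marsh linen" → head "linen", modifier "marsh".
"cellar brewer" → head "brewer", modifier "cellar".
Assembled: [[harbor [marsh linen]] [cellar brewer]].

[[harbor [marsh linen]] [cellar brewer]]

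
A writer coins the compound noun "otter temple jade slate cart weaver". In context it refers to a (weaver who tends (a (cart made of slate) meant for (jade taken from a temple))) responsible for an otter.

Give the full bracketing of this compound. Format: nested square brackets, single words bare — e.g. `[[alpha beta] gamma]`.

[otter [[[temple jade] [slate cart]] weaver]]

Overall it is a kind of weaver (specifically "temple jade slate cart weaver"); the modifier is "otter".
Within "temple jade slate cart weaver", the head is "weaver" and the modifier is "temple jade slate cart".
Within "temple jade slate cart", the head is "cart" (specifically "slate cart") and the modifier is "temple jade".
Within "temple jade", the head is "jade" and the modifier is "temple".
Within "slate cart", the head is "cart" and the modifier is "slate".
Assembled: [otter [[[temple jade] [slate cart]] weaver]].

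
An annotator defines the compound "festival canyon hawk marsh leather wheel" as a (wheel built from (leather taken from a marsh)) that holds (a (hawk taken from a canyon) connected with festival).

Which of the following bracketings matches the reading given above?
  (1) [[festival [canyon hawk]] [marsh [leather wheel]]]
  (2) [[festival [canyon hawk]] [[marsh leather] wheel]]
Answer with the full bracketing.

The paraphrase's head is the "wheel" part ("marsh leather wheel"); its modifier is "festival canyon hawk".
That top-level split, carried through the inner groups, gives [[festival [canyon hawk]] [[marsh leather] wheel]].

[[festival [canyon hawk]] [[marsh leather] wheel]]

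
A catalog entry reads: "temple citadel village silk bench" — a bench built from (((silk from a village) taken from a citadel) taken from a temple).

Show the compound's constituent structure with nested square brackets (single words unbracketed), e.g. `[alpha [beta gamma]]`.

Overall it is a kind of bench; the modifier is "temple citadel village silk".
Inside "temple citadel village silk": head "silk" (specifically "citadel village silk"), modifier "temple".
Inside "citadel village silk": head "silk" (specifically "village silk"), modifier "citadel".
Inside "village silk": head "silk", modifier "village".
Putting it together: [[temple [citadel [village silk]]] bench].

[[temple [citadel [village silk]]] bench]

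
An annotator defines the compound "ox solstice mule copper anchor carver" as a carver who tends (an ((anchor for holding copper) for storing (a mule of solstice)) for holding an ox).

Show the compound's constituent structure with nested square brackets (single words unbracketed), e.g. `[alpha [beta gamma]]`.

Whole compound: head "carver", modifier "ox solstice mule copper anchor".
Inside "ox solstice mule copper anchor": head "anchor" (specifically "solstice mule copper anchor"), modifier "ox".
Inside "solstice mule copper anchor": head "anchor" (specifically "copper anchor"), modifier "solstice mule".
Inside "solstice mule": head "mule", modifier "solstice".
Inside "copper anchor": head "anchor", modifier "copper".
So the structure is [[ox [[solstice mule] [copper anchor]]] carver].

[[ox [[solstice mule] [copper anchor]]] carver]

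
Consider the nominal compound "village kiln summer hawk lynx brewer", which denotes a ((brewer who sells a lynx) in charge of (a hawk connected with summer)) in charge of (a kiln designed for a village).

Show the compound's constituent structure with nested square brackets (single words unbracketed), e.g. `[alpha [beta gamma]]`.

[[village kiln] [[summer hawk] [lynx brewer]]]

Whole compound: head "brewer" (specifically "summer hawk lynx brewer"), modifier "village kiln".
"village kiln" → head "kiln", modifier "village".
"summer hawk lynx brewer" → head "brewer" (specifically "lynx brewer"), modifier "summer hawk".
"summer hawk" → head "hawk", modifier "summer".
"lynx brewer" → head "brewer", modifier "lynx".
Putting it together: [[village kiln] [[summer hawk] [lynx brewer]]].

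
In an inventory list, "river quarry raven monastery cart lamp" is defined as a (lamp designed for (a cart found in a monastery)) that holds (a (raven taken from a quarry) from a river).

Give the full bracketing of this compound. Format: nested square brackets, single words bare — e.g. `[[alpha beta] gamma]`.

Overall it is a kind of lamp (specifically "monastery cart lamp"); the modifier is "river quarry raven".
"river quarry raven" → head "raven" (specifically "quarry raven"), modifier "river".
"quarry raven" → head "raven", modifier "quarry".
"monastery cart lamp" → head "lamp", modifier "monastery cart".
"monastery cart" → head "cart", modifier "monastery".
Putting it together: [[river [quarry raven]] [[monastery cart] lamp]].

[[river [quarry raven]] [[monastery cart] lamp]]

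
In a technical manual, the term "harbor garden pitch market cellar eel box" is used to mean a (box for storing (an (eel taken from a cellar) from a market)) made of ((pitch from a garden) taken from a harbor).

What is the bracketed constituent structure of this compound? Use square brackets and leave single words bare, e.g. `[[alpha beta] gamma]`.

[[harbor [garden pitch]] [[market [cellar eel]] box]]

Overall it is a kind of box (specifically "market cellar eel box"); the modifier is "harbor garden pitch".
"harbor garden pitch" → head "pitch" (specifically "garden pitch"), modifier "harbor".
"garden pitch" → head "pitch", modifier "garden".
"market cellar eel box" → head "box", modifier "market cellar eel".
"market cellar eel" → head "eel" (specifically "cellar eel"), modifier "market".
"cellar eel" → head "eel", modifier "cellar".
Putting it together: [[harbor [garden pitch]] [[market [cellar eel]] box]].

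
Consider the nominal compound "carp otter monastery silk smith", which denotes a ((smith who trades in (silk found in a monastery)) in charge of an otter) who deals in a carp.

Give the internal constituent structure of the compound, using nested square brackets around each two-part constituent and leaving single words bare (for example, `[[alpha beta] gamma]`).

The outermost head in the paraphrase is "smith" (specifically "otter monastery silk smith"), modified by "carp".
Within "otter monastery silk smith", the head is "smith" (specifically "monastery silk smith") and the modifier is "otter".
Within "monastery silk smith", the head is "smith" and the modifier is "monastery silk".
Within "monastery silk", the head is "silk" and the modifier is "monastery".
So the structure is [carp [otter [[monastery silk] smith]]].

[carp [otter [[monastery silk] smith]]]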